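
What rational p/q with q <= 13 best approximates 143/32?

58/13

Expand x = 143/32 as a continued fraction with the Euclidean algorithm:
  143 = 4*32 + 15, so a_0 = 4.
  32 = 2*15 + 2, so a_1 = 2.
  15 = 7*2 + 1, so a_2 = 7.
  2 = 2*1 + 0, so a_3 = 2.
so x = [4; 2, 7, 2].
Convergents (p_i = a_i*p_{i-1} + p_{i-2}, q_i = a_i*q_{i-1} + q_{i-2} with p_{-2}=0, p_{-1}=1, q_{-2}=1, q_{-1}=0), until the denominator exceeds 13:
  i=0: a_0=4, p_0 = 4*1 + 0 = 4, q_0 = 4*0 + 1 = 1.
  i=1: a_1=2, p_1 = 2*4 + 1 = 9, q_1 = 2*1 + 0 = 2.
  i=2: a_2=7, p_2 = 7*9 + 4 = 67, q_2 = 7*2 + 1 = 15.
q_2 = 15 > 13, so the last convergent with denominator <= 13 is p_1/q_1 = 9/2.
The closest fraction with denominator <= 13 is either p_1/q_1 or the intermediate fraction (k*p_1 + p_0)/(k*q_1 + q_0) with the largest k >= 1 whose denominator stays <= 13; these approach x as k grows, and every other convergent or intermediate fraction in range is farther away.
Largest k: floor((13 - q_0)/q_1) = floor((13 - 1)/2) = 6.
That gives (6*9 + 4)/(6*2 + 1) = 58/13.
Compare the errors: |x - 9/2| = |143*2 - 9*32|/(32*2) = 2/64, and |x - 58/13| = |143*13 - 58*32|/(32*13) = 3/416.
Cross-multiplying, 3*64 = 192 < 832 = 2*416, so 3/416 is smaller: the intermediate fraction 58/13 is closer to x than 9/2.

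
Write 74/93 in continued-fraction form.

[0; 1, 3, 1, 8, 2]

Run the Euclidean algorithm on 74 and 93; the successive quotients are the partial quotients a_0, a_1, ... (each step inverts the fractional part left over by the previous one):
  74 = 0*93 + 74, so a_0 = 0.
  93 = 1*74 + 19, so a_1 = 1.
  74 = 3*19 + 17, so a_2 = 3.
  19 = 1*17 + 2, so a_3 = 1.
  17 = 8*2 + 1, so a_4 = 8.
  2 = 2*1 + 0, so a_5 = 2.
The remainder reaches 0 after 6 divisions, so the expansion has 6 partial quotients, read off in order.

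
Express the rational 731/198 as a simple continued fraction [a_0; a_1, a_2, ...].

Run the Euclidean algorithm on 731 and 198; the successive quotients are the partial quotients a_0, a_1, ... (each step inverts the fractional part left over by the previous one):
  731 = 3*198 + 137, so a_0 = 3.
  198 = 1*137 + 61, so a_1 = 1.
  137 = 2*61 + 15, so a_2 = 2.
  61 = 4*15 + 1, so a_3 = 4.
  15 = 15*1 + 0, so a_4 = 15.
The remainder reaches 0 after 5 divisions, so the expansion has 5 partial quotients, read off in order.

[3; 1, 2, 4, 15]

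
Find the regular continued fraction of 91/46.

Run the Euclidean algorithm on 91 and 46; the successive quotients are the partial quotients a_0, a_1, ... (each step inverts the fractional part left over by the previous one):
  91 = 1*46 + 45, so a_0 = 1.
  46 = 1*45 + 1, so a_1 = 1.
  45 = 45*1 + 0, so a_2 = 45.
The remainder reaches 0 after 3 divisions, so the expansion has 3 partial quotients, read off in order.

[1; 1, 45]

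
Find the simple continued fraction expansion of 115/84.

Run the Euclidean algorithm on 115 and 84; the successive quotients are the partial quotients a_0, a_1, ... (each step inverts the fractional part left over by the previous one):
  115 = 1*84 + 31, so a_0 = 1.
  84 = 2*31 + 22, so a_1 = 2.
  31 = 1*22 + 9, so a_2 = 1.
  22 = 2*9 + 4, so a_3 = 2.
  9 = 2*4 + 1, so a_4 = 2.
  4 = 4*1 + 0, so a_5 = 4.
The remainder reaches 0 after 6 divisions, so the expansion has 6 partial quotients, read off in order.

[1; 2, 1, 2, 2, 4]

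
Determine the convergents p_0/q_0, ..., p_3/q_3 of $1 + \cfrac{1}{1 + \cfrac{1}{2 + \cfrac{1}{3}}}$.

Using the convergent recurrence p_i = a_i*p_{i-1} + p_{i-2}, q_i = a_i*q_{i-1} + q_{i-2} with p_{-2}=0, p_{-1}=1, q_{-2}=1, q_{-1}=0:
  i=0: a_0=1, p_0 = 1*1 + 0 = 1, q_0 = 1*0 + 1 = 1.
  i=1: a_1=1, p_1 = 1*1 + 1 = 2, q_1 = 1*1 + 0 = 1.
  i=2: a_2=2, p_2 = 2*2 + 1 = 5, q_2 = 2*1 + 1 = 3.
  i=3: a_3=3, p_3 = 3*5 + 2 = 17, q_3 = 3*3 + 1 = 10.

1/1, 2/1, 5/3, 17/10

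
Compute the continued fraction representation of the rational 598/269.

Run the Euclidean algorithm on 598 and 269; the successive quotients are the partial quotients a_0, a_1, ... (each step inverts the fractional part left over by the previous one):
  598 = 2*269 + 60, so a_0 = 2.
  269 = 4*60 + 29, so a_1 = 4.
  60 = 2*29 + 2, so a_2 = 2.
  29 = 14*2 + 1, so a_3 = 14.
  2 = 2*1 + 0, so a_4 = 2.
The remainder reaches 0 after 5 divisions, so the expansion has 5 partial quotients, read off in order.

[2; 4, 2, 14, 2]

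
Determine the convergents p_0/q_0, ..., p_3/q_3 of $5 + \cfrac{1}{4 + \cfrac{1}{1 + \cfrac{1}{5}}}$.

5/1, 21/4, 26/5, 151/29

Using the convergent recurrence p_i = a_i*p_{i-1} + p_{i-2}, q_i = a_i*q_{i-1} + q_{i-2} with p_{-2}=0, p_{-1}=1, q_{-2}=1, q_{-1}=0:
  i=0: a_0=5, p_0 = 5*1 + 0 = 5, q_0 = 5*0 + 1 = 1.
  i=1: a_1=4, p_1 = 4*5 + 1 = 21, q_1 = 4*1 + 0 = 4.
  i=2: a_2=1, p_2 = 1*21 + 5 = 26, q_2 = 1*4 + 1 = 5.
  i=3: a_3=5, p_3 = 5*26 + 21 = 151, q_3 = 5*5 + 4 = 29.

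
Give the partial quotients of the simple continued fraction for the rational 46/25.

Run the Euclidean algorithm on 46 and 25; the successive quotients are the partial quotients a_0, a_1, ... (each step inverts the fractional part left over by the previous one):
  46 = 1*25 + 21, so a_0 = 1.
  25 = 1*21 + 4, so a_1 = 1.
  21 = 5*4 + 1, so a_2 = 5.
  4 = 4*1 + 0, so a_3 = 4.
The remainder reaches 0 after 4 divisions, so the expansion has 4 partial quotients, read off in order.

[1; 1, 5, 4]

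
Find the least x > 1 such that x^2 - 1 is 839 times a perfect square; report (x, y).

(x, y) = (840, 29)

First expand sqrt(839) as a continued fraction. With x_i = (sqrt(839) + m_i)/d_i and (m_0, d_0) = (0, 1): a_0 = floor(sqrt(839)) = 28, since 28^2 = 784 <= 839 < 841 = 29^2.
Iterate m_{i+1} = d_i*a_i - m_i, d_{i+1} = (839 - m_{i+1}^2)/d_i, a_{i+1} = floor((a_0 + m_{i+1})/d_{i+1}):
  m_1 = 1*28 - 0 = 28, d_1 = (839 - 28^2)/1 = 55/1 = 55, a_1 = floor((28 + 28)/55) = 1.
  m_2 = 55*1 - 28 = 27, d_2 = (839 - 27^2)/55 = 110/55 = 2, a_2 = floor((28 + 27)/2) = 27.
  m_3 = 2*27 - 27 = 27, d_3 = (839 - 27^2)/2 = 110/2 = 55, a_3 = floor((28 + 27)/55) = 1.
  m_4 = 55*1 - 27 = 28, d_4 = (839 - 28^2)/55 = 55/55 = 1, a_4 = floor((28 + 28)/1) = 56.
  m_5 = 1*56 - 28 = 28, d_5 = (839 - 28^2)/1 = 55/1 = 55: (m_5, d_5) = (m_1, d_1) = (28, 55), so from here the quotients repeat a_1, ..., a_4; the period length is 4.
So sqrt(839) = [28; (1, 27, 1, 56)] with period length k = 4.
k is even, so the fundamental solution of x^2 - 839y^2 = 1 is (p_{k-1}, q_{k-1}) = (p_3, q_3); compute convergents through index 3.
Convergents (p_i = a_i*p_{i-1} + p_{i-2}, q_i = a_i*q_{i-1} + q_{i-2} with p_{-2}=0, p_{-1}=1, q_{-2}=1, q_{-1}=0):
  i=0: a_0=28, p_0 = 28*1 + 0 = 28, q_0 = 28*0 + 1 = 1.
  i=1: a_1=1, p_1 = 1*28 + 1 = 29, q_1 = 1*1 + 0 = 1.
  i=2: a_2=27, p_2 = 27*29 + 28 = 811, q_2 = 27*1 + 1 = 28.
  i=3: a_3=1, p_3 = 1*811 + 29 = 840, q_3 = 1*28 + 1 = 29.
Check: 840^2 - 839*29^2 = 705600 - 705599 = 1, so (x, y) = (840, 29) solves the equation, and by the theorem it is the least positive solution.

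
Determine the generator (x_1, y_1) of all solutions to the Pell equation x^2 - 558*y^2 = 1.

First expand sqrt(558) as a continued fraction. With x_i = (sqrt(558) + m_i)/d_i and (m_0, d_0) = (0, 1): a_0 = floor(sqrt(558)) = 23, since 23^2 = 529 <= 558 < 576 = 24^2.
Iterate m_{i+1} = d_i*a_i - m_i, d_{i+1} = (558 - m_{i+1}^2)/d_i, a_{i+1} = floor((a_0 + m_{i+1})/d_{i+1}):
  m_1 = 1*23 - 0 = 23, d_1 = (558 - 23^2)/1 = 29/1 = 29, a_1 = floor((23 + 23)/29) = 1.
  m_2 = 29*1 - 23 = 6, d_2 = (558 - 6^2)/29 = 522/29 = 18, a_2 = floor((23 + 6)/18) = 1.
  m_3 = 18*1 - 6 = 12, d_3 = (558 - 12^2)/18 = 414/18 = 23, a_3 = floor((23 + 12)/23) = 1.
  m_4 = 23*1 - 12 = 11, d_4 = (558 - 11^2)/23 = 437/23 = 19, a_4 = floor((23 + 11)/19) = 1.
  m_5 = 19*1 - 11 = 8, d_5 = (558 - 8^2)/19 = 494/19 = 26, a_5 = floor((23 + 8)/26) = 1.
  m_6 = 26*1 - 8 = 18, d_6 = (558 - 18^2)/26 = 234/26 = 9, a_6 = floor((23 + 18)/9) = 4.
  m_7 = 9*4 - 18 = 18, d_7 = (558 - 18^2)/9 = 234/9 = 26, a_7 = floor((23 + 18)/26) = 1.
  m_8 = 26*1 - 18 = 8, d_8 = (558 - 8^2)/26 = 494/26 = 19, a_8 = floor((23 + 8)/19) = 1.
  m_9 = 19*1 - 8 = 11, d_9 = (558 - 11^2)/19 = 437/19 = 23, a_9 = floor((23 + 11)/23) = 1.
  m_10 = 23*1 - 11 = 12, d_10 = (558 - 12^2)/23 = 414/23 = 18, a_10 = floor((23 + 12)/18) = 1.
  m_11 = 18*1 - 12 = 6, d_11 = (558 - 6^2)/18 = 522/18 = 29, a_11 = floor((23 + 6)/29) = 1.
  m_12 = 29*1 - 6 = 23, d_12 = (558 - 23^2)/29 = 29/29 = 1, a_12 = floor((23 + 23)/1) = 46.
  m_13 = 1*46 - 23 = 23, d_13 = (558 - 23^2)/1 = 29/1 = 29: (m_13, d_13) = (m_1, d_1) = (23, 29), so from here the quotients repeat a_1, ..., a_12; the period length is 12.
So sqrt(558) = [23; (1, 1, 1, 1, 1, 4, 1, 1, 1, 1, 1, 46)] with period length k = 12.
k is even, so the fundamental solution of x^2 - 558y^2 = 1 is (p_{k-1}, q_{k-1}) = (p_11, q_11); compute convergents through index 11.
Convergents (p_i = a_i*p_{i-1} + p_{i-2}, q_i = a_i*q_{i-1} + q_{i-2} with p_{-2}=0, p_{-1}=1, q_{-2}=1, q_{-1}=0):
  i=0: a_0=23, p_0 = 23*1 + 0 = 23, q_0 = 23*0 + 1 = 1.
  i=1: a_1=1, p_1 = 1*23 + 1 = 24, q_1 = 1*1 + 0 = 1.
  i=2: a_2=1, p_2 = 1*24 + 23 = 47, q_2 = 1*1 + 1 = 2.
  i=3: a_3=1, p_3 = 1*47 + 24 = 71, q_3 = 1*2 + 1 = 3.
  i=4: a_4=1, p_4 = 1*71 + 47 = 118, q_4 = 1*3 + 2 = 5.
  i=5: a_5=1, p_5 = 1*118 + 71 = 189, q_5 = 1*5 + 3 = 8.
  i=6: a_6=4, p_6 = 4*189 + 118 = 874, q_6 = 4*8 + 5 = 37.
  i=7: a_7=1, p_7 = 1*874 + 189 = 1063, q_7 = 1*37 + 8 = 45.
  i=8: a_8=1, p_8 = 1*1063 + 874 = 1937, q_8 = 1*45 + 37 = 82.
  i=9: a_9=1, p_9 = 1*1937 + 1063 = 3000, q_9 = 1*82 + 45 = 127.
  i=10: a_10=1, p_10 = 1*3000 + 1937 = 4937, q_10 = 1*127 + 82 = 209.
  i=11: a_11=1, p_11 = 1*4937 + 3000 = 7937, q_11 = 1*209 + 127 = 336.
Check: 7937^2 - 558*336^2 = 62995969 - 62995968 = 1, so (x, y) = (7937, 336) solves the equation, and by the theorem it is the least positive solution.

(x, y) = (7937, 336)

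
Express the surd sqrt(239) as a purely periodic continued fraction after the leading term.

Write x_i = (sqrt(239) + m_i)/d_i with (m_0, d_0) = (0, 1). a_0 = floor(sqrt(239)) = 15, since 15^2 = 225 <= 239 < 256 = 16^2.
Iterate m_{i+1} = d_i*a_i - m_i, d_{i+1} = (239 - m_{i+1}^2)/d_i, a_{i+1} = floor((a_0 + m_{i+1})/d_{i+1}):
  m_1 = 1*15 - 0 = 15, d_1 = (239 - 15^2)/1 = 14/1 = 14, a_1 = floor((15 + 15)/14) = 2.
  m_2 = 14*2 - 15 = 13, d_2 = (239 - 13^2)/14 = 70/14 = 5, a_2 = floor((15 + 13)/5) = 5.
  m_3 = 5*5 - 13 = 12, d_3 = (239 - 12^2)/5 = 95/5 = 19, a_3 = floor((15 + 12)/19) = 1.
  m_4 = 19*1 - 12 = 7, d_4 = (239 - 7^2)/19 = 190/19 = 10, a_4 = floor((15 + 7)/10) = 2.
  m_5 = 10*2 - 7 = 13, d_5 = (239 - 13^2)/10 = 70/10 = 7, a_5 = floor((15 + 13)/7) = 4.
  m_6 = 7*4 - 13 = 15, d_6 = (239 - 15^2)/7 = 14/7 = 2, a_6 = floor((15 + 15)/2) = 15.
  m_7 = 2*15 - 15 = 15, d_7 = (239 - 15^2)/2 = 14/2 = 7, a_7 = floor((15 + 15)/7) = 4.
  m_8 = 7*4 - 15 = 13, d_8 = (239 - 13^2)/7 = 70/7 = 10, a_8 = floor((15 + 13)/10) = 2.
  m_9 = 10*2 - 13 = 7, d_9 = (239 - 7^2)/10 = 190/10 = 19, a_9 = floor((15 + 7)/19) = 1.
  m_10 = 19*1 - 7 = 12, d_10 = (239 - 12^2)/19 = 95/19 = 5, a_10 = floor((15 + 12)/5) = 5.
  m_11 = 5*5 - 12 = 13, d_11 = (239 - 13^2)/5 = 70/5 = 14, a_11 = floor((15 + 13)/14) = 2.
  m_12 = 14*2 - 13 = 15, d_12 = (239 - 15^2)/14 = 14/14 = 1, a_12 = floor((15 + 15)/1) = 30.
  m_13 = 1*30 - 15 = 15, d_13 = (239 - 15^2)/1 = 14/1 = 14: (m_13, d_13) = (m_1, d_1) = (15, 14), so from here the quotients repeat a_1, ..., a_12; the period length is 12.
Hence the expansion of sqrt(239) is a_0 = 15 followed by the repeating block 2, 5, 1, 2, 4, 15, 4, 2, 1, 5, 2, 30 (period 12).

[15; (2, 5, 1, 2, 4, 15, 4, 2, 1, 5, 2, 30)]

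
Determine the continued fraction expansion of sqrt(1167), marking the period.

Write x_i = (sqrt(1167) + m_i)/d_i with (m_0, d_0) = (0, 1). a_0 = floor(sqrt(1167)) = 34, since 34^2 = 1156 <= 1167 < 1225 = 35^2.
Iterate m_{i+1} = d_i*a_i - m_i, d_{i+1} = (1167 - m_{i+1}^2)/d_i, a_{i+1} = floor((a_0 + m_{i+1})/d_{i+1}):
  m_1 = 1*34 - 0 = 34, d_1 = (1167 - 34^2)/1 = 11/1 = 11, a_1 = floor((34 + 34)/11) = 6.
  m_2 = 11*6 - 34 = 32, d_2 = (1167 - 32^2)/11 = 143/11 = 13, a_2 = floor((34 + 32)/13) = 5.
  m_3 = 13*5 - 32 = 33, d_3 = (1167 - 33^2)/13 = 78/13 = 6, a_3 = floor((34 + 33)/6) = 11.
  m_4 = 6*11 - 33 = 33, d_4 = (1167 - 33^2)/6 = 78/6 = 13, a_4 = floor((34 + 33)/13) = 5.
  m_5 = 13*5 - 33 = 32, d_5 = (1167 - 32^2)/13 = 143/13 = 11, a_5 = floor((34 + 32)/11) = 6.
  m_6 = 11*6 - 32 = 34, d_6 = (1167 - 34^2)/11 = 11/11 = 1, a_6 = floor((34 + 34)/1) = 68.
  m_7 = 1*68 - 34 = 34, d_7 = (1167 - 34^2)/1 = 11/1 = 11: (m_7, d_7) = (m_1, d_1) = (34, 11), so from here the quotients repeat a_1, ..., a_6; the period length is 6.
Hence the expansion of sqrt(1167) is a_0 = 34 followed by the repeating block 6, 5, 11, 5, 6, 68 (period 6).

[34; (6, 5, 11, 5, 6, 68)]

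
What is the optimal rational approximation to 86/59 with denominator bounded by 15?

Expand x = 86/59 as a continued fraction with the Euclidean algorithm:
  86 = 1*59 + 27, so a_0 = 1.
  59 = 2*27 + 5, so a_1 = 2.
  27 = 5*5 + 2, so a_2 = 5.
  5 = 2*2 + 1, so a_3 = 2.
  2 = 2*1 + 0, so a_4 = 2.
so x = [1; 2, 5, 2, 2].
Convergents (p_i = a_i*p_{i-1} + p_{i-2}, q_i = a_i*q_{i-1} + q_{i-2} with p_{-2}=0, p_{-1}=1, q_{-2}=1, q_{-1}=0), until the denominator exceeds 15:
  i=0: a_0=1, p_0 = 1*1 + 0 = 1, q_0 = 1*0 + 1 = 1.
  i=1: a_1=2, p_1 = 2*1 + 1 = 3, q_1 = 2*1 + 0 = 2.
  i=2: a_2=5, p_2 = 5*3 + 1 = 16, q_2 = 5*2 + 1 = 11.
  i=3: a_3=2, p_3 = 2*16 + 3 = 35, q_3 = 2*11 + 2 = 24.
q_3 = 24 > 15, so the last convergent with denominator <= 15 is p_2/q_2 = 16/11.
The closest fraction with denominator <= 15 is either p_2/q_2 or the intermediate fraction (k*p_2 + p_1)/(k*q_2 + q_1) with the largest k >= 1 whose denominator stays <= 15; these approach x as k grows, and every other convergent or intermediate fraction in range is farther away.
Largest k: floor((15 - q_1)/q_2) = floor((15 - 2)/11) = 1.
That gives (1*16 + 3)/(1*11 + 2) = 19/13.
Compare the errors: |x - 16/11| = |86*11 - 16*59|/(59*11) = 2/649, and |x - 19/13| = |86*13 - 19*59|/(59*13) = 3/767.
Cross-multiplying, 2*767 = 1534 < 1947 = 3*649, so 2/649 is smaller: the convergent 16/11 is closer to x than 19/13.

16/11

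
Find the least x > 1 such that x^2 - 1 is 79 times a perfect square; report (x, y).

First expand sqrt(79) as a continued fraction. With x_i = (sqrt(79) + m_i)/d_i and (m_0, d_0) = (0, 1): a_0 = floor(sqrt(79)) = 8, since 8^2 = 64 <= 79 < 81 = 9^2.
Iterate m_{i+1} = d_i*a_i - m_i, d_{i+1} = (79 - m_{i+1}^2)/d_i, a_{i+1} = floor((a_0 + m_{i+1})/d_{i+1}):
  m_1 = 1*8 - 0 = 8, d_1 = (79 - 8^2)/1 = 15/1 = 15, a_1 = floor((8 + 8)/15) = 1.
  m_2 = 15*1 - 8 = 7, d_2 = (79 - 7^2)/15 = 30/15 = 2, a_2 = floor((8 + 7)/2) = 7.
  m_3 = 2*7 - 7 = 7, d_3 = (79 - 7^2)/2 = 30/2 = 15, a_3 = floor((8 + 7)/15) = 1.
  m_4 = 15*1 - 7 = 8, d_4 = (79 - 8^2)/15 = 15/15 = 1, a_4 = floor((8 + 8)/1) = 16.
  m_5 = 1*16 - 8 = 8, d_5 = (79 - 8^2)/1 = 15/1 = 15: (m_5, d_5) = (m_1, d_1) = (8, 15), so from here the quotients repeat a_1, ..., a_4; the period length is 4.
So sqrt(79) = [8; (1, 7, 1, 16)] with period length k = 4.
k is even, so the fundamental solution of x^2 - 79y^2 = 1 is (p_{k-1}, q_{k-1}) = (p_3, q_3); compute convergents through index 3.
Convergents (p_i = a_i*p_{i-1} + p_{i-2}, q_i = a_i*q_{i-1} + q_{i-2} with p_{-2}=0, p_{-1}=1, q_{-2}=1, q_{-1}=0):
  i=0: a_0=8, p_0 = 8*1 + 0 = 8, q_0 = 8*0 + 1 = 1.
  i=1: a_1=1, p_1 = 1*8 + 1 = 9, q_1 = 1*1 + 0 = 1.
  i=2: a_2=7, p_2 = 7*9 + 8 = 71, q_2 = 7*1 + 1 = 8.
  i=3: a_3=1, p_3 = 1*71 + 9 = 80, q_3 = 1*8 + 1 = 9.
Check: 80^2 - 79*9^2 = 6400 - 6399 = 1, so (x, y) = (80, 9) solves the equation, and by the theorem it is the least positive solution.

(x, y) = (80, 9)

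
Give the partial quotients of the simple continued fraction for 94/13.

[7; 4, 3]

Run the Euclidean algorithm on 94 and 13; the successive quotients are the partial quotients a_0, a_1, ... (each step inverts the fractional part left over by the previous one):
  94 = 7*13 + 3, so a_0 = 7.
  13 = 4*3 + 1, so a_1 = 4.
  3 = 3*1 + 0, so a_2 = 3.
The remainder reaches 0 after 3 divisions, so the expansion has 3 partial quotients, read off in order.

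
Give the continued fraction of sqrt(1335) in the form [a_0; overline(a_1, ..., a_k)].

Write x_i = (sqrt(1335) + m_i)/d_i with (m_0, d_0) = (0, 1). a_0 = floor(sqrt(1335)) = 36, since 36^2 = 1296 <= 1335 < 1369 = 37^2.
Iterate m_{i+1} = d_i*a_i - m_i, d_{i+1} = (1335 - m_{i+1}^2)/d_i, a_{i+1} = floor((a_0 + m_{i+1})/d_{i+1}):
  m_1 = 1*36 - 0 = 36, d_1 = (1335 - 36^2)/1 = 39/1 = 39, a_1 = floor((36 + 36)/39) = 1.
  m_2 = 39*1 - 36 = 3, d_2 = (1335 - 3^2)/39 = 1326/39 = 34, a_2 = floor((36 + 3)/34) = 1.
  m_3 = 34*1 - 3 = 31, d_3 = (1335 - 31^2)/34 = 374/34 = 11, a_3 = floor((36 + 31)/11) = 6.
  m_4 = 11*6 - 31 = 35, d_4 = (1335 - 35^2)/11 = 110/11 = 10, a_4 = floor((36 + 35)/10) = 7.
  m_5 = 10*7 - 35 = 35, d_5 = (1335 - 35^2)/10 = 110/10 = 11, a_5 = floor((36 + 35)/11) = 6.
  m_6 = 11*6 - 35 = 31, d_6 = (1335 - 31^2)/11 = 374/11 = 34, a_6 = floor((36 + 31)/34) = 1.
  m_7 = 34*1 - 31 = 3, d_7 = (1335 - 3^2)/34 = 1326/34 = 39, a_7 = floor((36 + 3)/39) = 1.
  m_8 = 39*1 - 3 = 36, d_8 = (1335 - 36^2)/39 = 39/39 = 1, a_8 = floor((36 + 36)/1) = 72.
  m_9 = 1*72 - 36 = 36, d_9 = (1335 - 36^2)/1 = 39/1 = 39: (m_9, d_9) = (m_1, d_1) = (36, 39), so from here the quotients repeat a_1, ..., a_8; the period length is 8.
Hence the expansion of sqrt(1335) is a_0 = 36 followed by the repeating block 1, 1, 6, 7, 6, 1, 1, 72 (period 8).

[36; overline(1, 1, 6, 7, 6, 1, 1, 72)]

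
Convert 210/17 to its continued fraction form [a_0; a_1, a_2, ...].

[12; 2, 1, 5]

Run the Euclidean algorithm on 210 and 17; the successive quotients are the partial quotients a_0, a_1, ... (each step inverts the fractional part left over by the previous one):
  210 = 12*17 + 6, so a_0 = 12.
  17 = 2*6 + 5, so a_1 = 2.
  6 = 1*5 + 1, so a_2 = 1.
  5 = 5*1 + 0, so a_3 = 5.
The remainder reaches 0 after 4 divisions, so the expansion has 4 partial quotients, read off in order.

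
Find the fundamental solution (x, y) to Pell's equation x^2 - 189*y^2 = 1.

First expand sqrt(189) as a continued fraction. With x_i = (sqrt(189) + m_i)/d_i and (m_0, d_0) = (0, 1): a_0 = floor(sqrt(189)) = 13, since 13^2 = 169 <= 189 < 196 = 14^2.
Iterate m_{i+1} = d_i*a_i - m_i, d_{i+1} = (189 - m_{i+1}^2)/d_i, a_{i+1} = floor((a_0 + m_{i+1})/d_{i+1}):
  m_1 = 1*13 - 0 = 13, d_1 = (189 - 13^2)/1 = 20/1 = 20, a_1 = floor((13 + 13)/20) = 1.
  m_2 = 20*1 - 13 = 7, d_2 = (189 - 7^2)/20 = 140/20 = 7, a_2 = floor((13 + 7)/7) = 2.
  m_3 = 7*2 - 7 = 7, d_3 = (189 - 7^2)/7 = 140/7 = 20, a_3 = floor((13 + 7)/20) = 1.
  m_4 = 20*1 - 7 = 13, d_4 = (189 - 13^2)/20 = 20/20 = 1, a_4 = floor((13 + 13)/1) = 26.
  m_5 = 1*26 - 13 = 13, d_5 = (189 - 13^2)/1 = 20/1 = 20: (m_5, d_5) = (m_1, d_1) = (13, 20), so from here the quotients repeat a_1, ..., a_4; the period length is 4.
So sqrt(189) = [13; (1, 2, 1, 26)] with period length k = 4.
k is even, so the fundamental solution of x^2 - 189y^2 = 1 is (p_{k-1}, q_{k-1}) = (p_3, q_3); compute convergents through index 3.
Convergents (p_i = a_i*p_{i-1} + p_{i-2}, q_i = a_i*q_{i-1} + q_{i-2} with p_{-2}=0, p_{-1}=1, q_{-2}=1, q_{-1}=0):
  i=0: a_0=13, p_0 = 13*1 + 0 = 13, q_0 = 13*0 + 1 = 1.
  i=1: a_1=1, p_1 = 1*13 + 1 = 14, q_1 = 1*1 + 0 = 1.
  i=2: a_2=2, p_2 = 2*14 + 13 = 41, q_2 = 2*1 + 1 = 3.
  i=3: a_3=1, p_3 = 1*41 + 14 = 55, q_3 = 1*3 + 1 = 4.
Check: 55^2 - 189*4^2 = 3025 - 3024 = 1, so (x, y) = (55, 4) solves the equation, and by the theorem it is the least positive solution.

(x, y) = (55, 4)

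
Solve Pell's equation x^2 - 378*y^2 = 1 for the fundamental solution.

First expand sqrt(378) as a continued fraction. With x_i = (sqrt(378) + m_i)/d_i and (m_0, d_0) = (0, 1): a_0 = floor(sqrt(378)) = 19, since 19^2 = 361 <= 378 < 400 = 20^2.
Iterate m_{i+1} = d_i*a_i - m_i, d_{i+1} = (378 - m_{i+1}^2)/d_i, a_{i+1} = floor((a_0 + m_{i+1})/d_{i+1}):
  m_1 = 1*19 - 0 = 19, d_1 = (378 - 19^2)/1 = 17/1 = 17, a_1 = floor((19 + 19)/17) = 2.
  m_2 = 17*2 - 19 = 15, d_2 = (378 - 15^2)/17 = 153/17 = 9, a_2 = floor((19 + 15)/9) = 3.
  m_3 = 9*3 - 15 = 12, d_3 = (378 - 12^2)/9 = 234/9 = 26, a_3 = floor((19 + 12)/26) = 1.
  m_4 = 26*1 - 12 = 14, d_4 = (378 - 14^2)/26 = 182/26 = 7, a_4 = floor((19 + 14)/7) = 4.
  m_5 = 7*4 - 14 = 14, d_5 = (378 - 14^2)/7 = 182/7 = 26, a_5 = floor((19 + 14)/26) = 1.
  m_6 = 26*1 - 14 = 12, d_6 = (378 - 12^2)/26 = 234/26 = 9, a_6 = floor((19 + 12)/9) = 3.
  m_7 = 9*3 - 12 = 15, d_7 = (378 - 15^2)/9 = 153/9 = 17, a_7 = floor((19 + 15)/17) = 2.
  m_8 = 17*2 - 15 = 19, d_8 = (378 - 19^2)/17 = 17/17 = 1, a_8 = floor((19 + 19)/1) = 38.
  m_9 = 1*38 - 19 = 19, d_9 = (378 - 19^2)/1 = 17/1 = 17: (m_9, d_9) = (m_1, d_1) = (19, 17), so from here the quotients repeat a_1, ..., a_8; the period length is 8.
So sqrt(378) = [19; (2, 3, 1, 4, 1, 3, 2, 38)] with period length k = 8.
k is even, so the fundamental solution of x^2 - 378y^2 = 1 is (p_{k-1}, q_{k-1}) = (p_7, q_7); compute convergents through index 7.
Convergents (p_i = a_i*p_{i-1} + p_{i-2}, q_i = a_i*q_{i-1} + q_{i-2} with p_{-2}=0, p_{-1}=1, q_{-2}=1, q_{-1}=0):
  i=0: a_0=19, p_0 = 19*1 + 0 = 19, q_0 = 19*0 + 1 = 1.
  i=1: a_1=2, p_1 = 2*19 + 1 = 39, q_1 = 2*1 + 0 = 2.
  i=2: a_2=3, p_2 = 3*39 + 19 = 136, q_2 = 3*2 + 1 = 7.
  i=3: a_3=1, p_3 = 1*136 + 39 = 175, q_3 = 1*7 + 2 = 9.
  i=4: a_4=4, p_4 = 4*175 + 136 = 836, q_4 = 4*9 + 7 = 43.
  i=5: a_5=1, p_5 = 1*836 + 175 = 1011, q_5 = 1*43 + 9 = 52.
  i=6: a_6=3, p_6 = 3*1011 + 836 = 3869, q_6 = 3*52 + 43 = 199.
  i=7: a_7=2, p_7 = 2*3869 + 1011 = 8749, q_7 = 2*199 + 52 = 450.
Check: 8749^2 - 378*450^2 = 76545001 - 76545000 = 1, so (x, y) = (8749, 450) solves the equation, and by the theorem it is the least positive solution.

(x, y) = (8749, 450)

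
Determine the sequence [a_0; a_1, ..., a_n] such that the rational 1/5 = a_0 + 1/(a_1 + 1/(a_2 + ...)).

Run the Euclidean algorithm on 1 and 5; the successive quotients are the partial quotients a_0, a_1, ... (each step inverts the fractional part left over by the previous one):
  1 = 0*5 + 1, so a_0 = 0.
  5 = 5*1 + 0, so a_1 = 5.
The remainder reaches 0 after 2 divisions, so the expansion has 2 partial quotients, read off in order.

[0; 5]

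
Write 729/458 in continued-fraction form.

Run the Euclidean algorithm on 729 and 458; the successive quotients are the partial quotients a_0, a_1, ... (each step inverts the fractional part left over by the previous one):
  729 = 1*458 + 271, so a_0 = 1.
  458 = 1*271 + 187, so a_1 = 1.
  271 = 1*187 + 84, so a_2 = 1.
  187 = 2*84 + 19, so a_3 = 2.
  84 = 4*19 + 8, so a_4 = 4.
  19 = 2*8 + 3, so a_5 = 2.
  8 = 2*3 + 2, so a_6 = 2.
  3 = 1*2 + 1, so a_7 = 1.
  2 = 2*1 + 0, so a_8 = 2.
The remainder reaches 0 after 9 divisions, so the expansion has 9 partial quotients, read off in order.

[1; 1, 1, 2, 4, 2, 2, 1, 2]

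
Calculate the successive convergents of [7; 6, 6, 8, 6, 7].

Using the convergent recurrence p_i = a_i*p_{i-1} + p_{i-2}, q_i = a_i*q_{i-1} + q_{i-2} with p_{-2}=0, p_{-1}=1, q_{-2}=1, q_{-1}=0:
  i=0: a_0=7, p_0 = 7*1 + 0 = 7, q_0 = 7*0 + 1 = 1.
  i=1: a_1=6, p_1 = 6*7 + 1 = 43, q_1 = 6*1 + 0 = 6.
  i=2: a_2=6, p_2 = 6*43 + 7 = 265, q_2 = 6*6 + 1 = 37.
  i=3: a_3=8, p_3 = 8*265 + 43 = 2163, q_3 = 8*37 + 6 = 302.
  i=4: a_4=6, p_4 = 6*2163 + 265 = 13243, q_4 = 6*302 + 37 = 1849.
  i=5: a_5=7, p_5 = 7*13243 + 2163 = 94864, q_5 = 7*1849 + 302 = 13245.

7/1, 43/6, 265/37, 2163/302, 13243/1849, 94864/13245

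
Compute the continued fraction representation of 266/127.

Run the Euclidean algorithm on 266 and 127; the successive quotients are the partial quotients a_0, a_1, ... (each step inverts the fractional part left over by the previous one):
  266 = 2*127 + 12, so a_0 = 2.
  127 = 10*12 + 7, so a_1 = 10.
  12 = 1*7 + 5, so a_2 = 1.
  7 = 1*5 + 2, so a_3 = 1.
  5 = 2*2 + 1, so a_4 = 2.
  2 = 2*1 + 0, so a_5 = 2.
The remainder reaches 0 after 6 divisions, so the expansion has 6 partial quotients, read off in order.

[2; 10, 1, 1, 2, 2]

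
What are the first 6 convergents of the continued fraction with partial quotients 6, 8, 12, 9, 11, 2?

Using the convergent recurrence p_i = a_i*p_{i-1} + p_{i-2}, q_i = a_i*q_{i-1} + q_{i-2} with p_{-2}=0, p_{-1}=1, q_{-2}=1, q_{-1}=0:
  i=0: a_0=6, p_0 = 6*1 + 0 = 6, q_0 = 6*0 + 1 = 1.
  i=1: a_1=8, p_1 = 8*6 + 1 = 49, q_1 = 8*1 + 0 = 8.
  i=2: a_2=12, p_2 = 12*49 + 6 = 594, q_2 = 12*8 + 1 = 97.
  i=3: a_3=9, p_3 = 9*594 + 49 = 5395, q_3 = 9*97 + 8 = 881.
  i=4: a_4=11, p_4 = 11*5395 + 594 = 59939, q_4 = 11*881 + 97 = 9788.
  i=5: a_5=2, p_5 = 2*59939 + 5395 = 125273, q_5 = 2*9788 + 881 = 20457.

6/1, 49/8, 594/97, 5395/881, 59939/9788, 125273/20457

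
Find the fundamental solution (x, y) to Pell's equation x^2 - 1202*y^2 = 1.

(x, y) = (10817, 312)

First expand sqrt(1202) as a continued fraction. With x_i = (sqrt(1202) + m_i)/d_i and (m_0, d_0) = (0, 1): a_0 = floor(sqrt(1202)) = 34, since 34^2 = 1156 <= 1202 < 1225 = 35^2.
Iterate m_{i+1} = d_i*a_i - m_i, d_{i+1} = (1202 - m_{i+1}^2)/d_i, a_{i+1} = floor((a_0 + m_{i+1})/d_{i+1}):
  m_1 = 1*34 - 0 = 34, d_1 = (1202 - 34^2)/1 = 46/1 = 46, a_1 = floor((34 + 34)/46) = 1.
  m_2 = 46*1 - 34 = 12, d_2 = (1202 - 12^2)/46 = 1058/46 = 23, a_2 = floor((34 + 12)/23) = 2.
  m_3 = 23*2 - 12 = 34, d_3 = (1202 - 34^2)/23 = 46/23 = 2, a_3 = floor((34 + 34)/2) = 34.
  m_4 = 2*34 - 34 = 34, d_4 = (1202 - 34^2)/2 = 46/2 = 23, a_4 = floor((34 + 34)/23) = 2.
  m_5 = 23*2 - 34 = 12, d_5 = (1202 - 12^2)/23 = 1058/23 = 46, a_5 = floor((34 + 12)/46) = 1.
  m_6 = 46*1 - 12 = 34, d_6 = (1202 - 34^2)/46 = 46/46 = 1, a_6 = floor((34 + 34)/1) = 68.
  m_7 = 1*68 - 34 = 34, d_7 = (1202 - 34^2)/1 = 46/1 = 46: (m_7, d_7) = (m_1, d_1) = (34, 46), so from here the quotients repeat a_1, ..., a_6; the period length is 6.
So sqrt(1202) = [34; (1, 2, 34, 2, 1, 68)] with period length k = 6.
k is even, so the fundamental solution of x^2 - 1202y^2 = 1 is (p_{k-1}, q_{k-1}) = (p_5, q_5); compute convergents through index 5.
Convergents (p_i = a_i*p_{i-1} + p_{i-2}, q_i = a_i*q_{i-1} + q_{i-2} with p_{-2}=0, p_{-1}=1, q_{-2}=1, q_{-1}=0):
  i=0: a_0=34, p_0 = 34*1 + 0 = 34, q_0 = 34*0 + 1 = 1.
  i=1: a_1=1, p_1 = 1*34 + 1 = 35, q_1 = 1*1 + 0 = 1.
  i=2: a_2=2, p_2 = 2*35 + 34 = 104, q_2 = 2*1 + 1 = 3.
  i=3: a_3=34, p_3 = 34*104 + 35 = 3571, q_3 = 34*3 + 1 = 103.
  i=4: a_4=2, p_4 = 2*3571 + 104 = 7246, q_4 = 2*103 + 3 = 209.
  i=5: a_5=1, p_5 = 1*7246 + 3571 = 10817, q_5 = 1*209 + 103 = 312.
Check: 10817^2 - 1202*312^2 = 117007489 - 117007488 = 1, so (x, y) = (10817, 312) solves the equation, and by the theorem it is the least positive solution.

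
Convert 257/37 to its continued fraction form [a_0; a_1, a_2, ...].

[6; 1, 17, 2]

Run the Euclidean algorithm on 257 and 37; the successive quotients are the partial quotients a_0, a_1, ... (each step inverts the fractional part left over by the previous one):
  257 = 6*37 + 35, so a_0 = 6.
  37 = 1*35 + 2, so a_1 = 1.
  35 = 17*2 + 1, so a_2 = 17.
  2 = 2*1 + 0, so a_3 = 2.
The remainder reaches 0 after 4 divisions, so the expansion has 4 partial quotients, read off in order.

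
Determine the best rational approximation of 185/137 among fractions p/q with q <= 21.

27/20

Expand x = 185/137 as a continued fraction with the Euclidean algorithm:
  185 = 1*137 + 48, so a_0 = 1.
  137 = 2*48 + 41, so a_1 = 2.
  48 = 1*41 + 7, so a_2 = 1.
  41 = 5*7 + 6, so a_3 = 5.
  7 = 1*6 + 1, so a_4 = 1.
  6 = 6*1 + 0, so a_5 = 6.
so x = [1; 2, 1, 5, 1, 6].
Convergents (p_i = a_i*p_{i-1} + p_{i-2}, q_i = a_i*q_{i-1} + q_{i-2} with p_{-2}=0, p_{-1}=1, q_{-2}=1, q_{-1}=0), until the denominator exceeds 21:
  i=0: a_0=1, p_0 = 1*1 + 0 = 1, q_0 = 1*0 + 1 = 1.
  i=1: a_1=2, p_1 = 2*1 + 1 = 3, q_1 = 2*1 + 0 = 2.
  i=2: a_2=1, p_2 = 1*3 + 1 = 4, q_2 = 1*2 + 1 = 3.
  i=3: a_3=5, p_3 = 5*4 + 3 = 23, q_3 = 5*3 + 2 = 17.
  i=4: a_4=1, p_4 = 1*23 + 4 = 27, q_4 = 1*17 + 3 = 20.
  i=5: a_5=6, p_5 = 6*27 + 23 = 185, q_5 = 6*20 + 17 = 137.
q_5 = 137 > 21, so the last convergent with denominator <= 21 is p_4/q_4 = 27/20.
The closest fraction with denominator <= 21 is either p_4/q_4 or the intermediate fraction (k*p_4 + p_3)/(k*q_4 + q_3) with the largest k >= 1 whose denominator stays <= 21; these approach x as k grows, and every other convergent or intermediate fraction in range is farther away.
Largest k: floor((21 - q_3)/q_4) = floor((21 - 17)/20) = 0.
Since k = 0, no intermediate fraction beyond p_4/q_4 has denominator <= 21, so the convergent 27/20 is the closest (its error is |185*20 - 27*137|/(137*20) = 1/2740).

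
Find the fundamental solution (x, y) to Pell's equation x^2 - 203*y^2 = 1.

First expand sqrt(203) as a continued fraction. With x_i = (sqrt(203) + m_i)/d_i and (m_0, d_0) = (0, 1): a_0 = floor(sqrt(203)) = 14, since 14^2 = 196 <= 203 < 225 = 15^2.
Iterate m_{i+1} = d_i*a_i - m_i, d_{i+1} = (203 - m_{i+1}^2)/d_i, a_{i+1} = floor((a_0 + m_{i+1})/d_{i+1}):
  m_1 = 1*14 - 0 = 14, d_1 = (203 - 14^2)/1 = 7/1 = 7, a_1 = floor((14 + 14)/7) = 4.
  m_2 = 7*4 - 14 = 14, d_2 = (203 - 14^2)/7 = 7/7 = 1, a_2 = floor((14 + 14)/1) = 28.
  m_3 = 1*28 - 14 = 14, d_3 = (203 - 14^2)/1 = 7/1 = 7: (m_3, d_3) = (m_1, d_1) = (14, 7), so from here the quotients repeat a_1, a_2; the period length is 2.
So sqrt(203) = [14; (4, 28)] with period length k = 2.
k is even, so the fundamental solution of x^2 - 203y^2 = 1 is (p_{k-1}, q_{k-1}) = (p_1, q_1); compute convergents through index 1.
Convergents (p_i = a_i*p_{i-1} + p_{i-2}, q_i = a_i*q_{i-1} + q_{i-2} with p_{-2}=0, p_{-1}=1, q_{-2}=1, q_{-1}=0):
  i=0: a_0=14, p_0 = 14*1 + 0 = 14, q_0 = 14*0 + 1 = 1.
  i=1: a_1=4, p_1 = 4*14 + 1 = 57, q_1 = 4*1 + 0 = 4.
Check: 57^2 - 203*4^2 = 3249 - 3248 = 1, so (x, y) = (57, 4) solves the equation, and by the theorem it is the least positive solution.

(x, y) = (57, 4)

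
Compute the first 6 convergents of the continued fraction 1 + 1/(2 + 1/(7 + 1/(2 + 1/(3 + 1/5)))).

Using the convergent recurrence p_i = a_i*p_{i-1} + p_{i-2}, q_i = a_i*q_{i-1} + q_{i-2} with p_{-2}=0, p_{-1}=1, q_{-2}=1, q_{-1}=0:
  i=0: a_0=1, p_0 = 1*1 + 0 = 1, q_0 = 1*0 + 1 = 1.
  i=1: a_1=2, p_1 = 2*1 + 1 = 3, q_1 = 2*1 + 0 = 2.
  i=2: a_2=7, p_2 = 7*3 + 1 = 22, q_2 = 7*2 + 1 = 15.
  i=3: a_3=2, p_3 = 2*22 + 3 = 47, q_3 = 2*15 + 2 = 32.
  i=4: a_4=3, p_4 = 3*47 + 22 = 163, q_4 = 3*32 + 15 = 111.
  i=5: a_5=5, p_5 = 5*163 + 47 = 862, q_5 = 5*111 + 32 = 587.

1/1, 3/2, 22/15, 47/32, 163/111, 862/587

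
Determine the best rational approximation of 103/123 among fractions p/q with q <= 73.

36/43

Expand x = 103/123 as a continued fraction with the Euclidean algorithm:
  103 = 0*123 + 103, so a_0 = 0.
  123 = 1*103 + 20, so a_1 = 1.
  103 = 5*20 + 3, so a_2 = 5.
  20 = 6*3 + 2, so a_3 = 6.
  3 = 1*2 + 1, so a_4 = 1.
  2 = 2*1 + 0, so a_5 = 2.
so x = [0; 1, 5, 6, 1, 2].
Convergents (p_i = a_i*p_{i-1} + p_{i-2}, q_i = a_i*q_{i-1} + q_{i-2} with p_{-2}=0, p_{-1}=1, q_{-2}=1, q_{-1}=0), until the denominator exceeds 73:
  i=0: a_0=0, p_0 = 0*1 + 0 = 0, q_0 = 0*0 + 1 = 1.
  i=1: a_1=1, p_1 = 1*0 + 1 = 1, q_1 = 1*1 + 0 = 1.
  i=2: a_2=5, p_2 = 5*1 + 0 = 5, q_2 = 5*1 + 1 = 6.
  i=3: a_3=6, p_3 = 6*5 + 1 = 31, q_3 = 6*6 + 1 = 37.
  i=4: a_4=1, p_4 = 1*31 + 5 = 36, q_4 = 1*37 + 6 = 43.
  i=5: a_5=2, p_5 = 2*36 + 31 = 103, q_5 = 2*43 + 37 = 123.
q_5 = 123 > 73, so the last convergent with denominator <= 73 is p_4/q_4 = 36/43.
The closest fraction with denominator <= 73 is either p_4/q_4 or the intermediate fraction (k*p_4 + p_3)/(k*q_4 + q_3) with the largest k >= 1 whose denominator stays <= 73; these approach x as k grows, and every other convergent or intermediate fraction in range is farther away.
Largest k: floor((73 - q_3)/q_4) = floor((73 - 37)/43) = 0.
Since k = 0, no intermediate fraction beyond p_4/q_4 has denominator <= 73, so the convergent 36/43 is the closest (its error is |103*43 - 36*123|/(123*43) = 1/5289).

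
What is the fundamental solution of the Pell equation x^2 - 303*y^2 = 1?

First expand sqrt(303) as a continued fraction. With x_i = (sqrt(303) + m_i)/d_i and (m_0, d_0) = (0, 1): a_0 = floor(sqrt(303)) = 17, since 17^2 = 289 <= 303 < 324 = 18^2.
Iterate m_{i+1} = d_i*a_i - m_i, d_{i+1} = (303 - m_{i+1}^2)/d_i, a_{i+1} = floor((a_0 + m_{i+1})/d_{i+1}):
  m_1 = 1*17 - 0 = 17, d_1 = (303 - 17^2)/1 = 14/1 = 14, a_1 = floor((17 + 17)/14) = 2.
  m_2 = 14*2 - 17 = 11, d_2 = (303 - 11^2)/14 = 182/14 = 13, a_2 = floor((17 + 11)/13) = 2.
  m_3 = 13*2 - 11 = 15, d_3 = (303 - 15^2)/13 = 78/13 = 6, a_3 = floor((17 + 15)/6) = 5.
  m_4 = 6*5 - 15 = 15, d_4 = (303 - 15^2)/6 = 78/6 = 13, a_4 = floor((17 + 15)/13) = 2.
  m_5 = 13*2 - 15 = 11, d_5 = (303 - 11^2)/13 = 182/13 = 14, a_5 = floor((17 + 11)/14) = 2.
  m_6 = 14*2 - 11 = 17, d_6 = (303 - 17^2)/14 = 14/14 = 1, a_6 = floor((17 + 17)/1) = 34.
  m_7 = 1*34 - 17 = 17, d_7 = (303 - 17^2)/1 = 14/1 = 14: (m_7, d_7) = (m_1, d_1) = (17, 14), so from here the quotients repeat a_1, ..., a_6; the period length is 6.
So sqrt(303) = [17; (2, 2, 5, 2, 2, 34)] with period length k = 6.
k is even, so the fundamental solution of x^2 - 303y^2 = 1 is (p_{k-1}, q_{k-1}) = (p_5, q_5); compute convergents through index 5.
Convergents (p_i = a_i*p_{i-1} + p_{i-2}, q_i = a_i*q_{i-1} + q_{i-2} with p_{-2}=0, p_{-1}=1, q_{-2}=1, q_{-1}=0):
  i=0: a_0=17, p_0 = 17*1 + 0 = 17, q_0 = 17*0 + 1 = 1.
  i=1: a_1=2, p_1 = 2*17 + 1 = 35, q_1 = 2*1 + 0 = 2.
  i=2: a_2=2, p_2 = 2*35 + 17 = 87, q_2 = 2*2 + 1 = 5.
  i=3: a_3=5, p_3 = 5*87 + 35 = 470, q_3 = 5*5 + 2 = 27.
  i=4: a_4=2, p_4 = 2*470 + 87 = 1027, q_4 = 2*27 + 5 = 59.
  i=5: a_5=2, p_5 = 2*1027 + 470 = 2524, q_5 = 2*59 + 27 = 145.
Check: 2524^2 - 303*145^2 = 6370576 - 6370575 = 1, so (x, y) = (2524, 145) solves the equation, and by the theorem it is the least positive solution.

(x, y) = (2524, 145)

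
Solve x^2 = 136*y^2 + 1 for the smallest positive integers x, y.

First expand sqrt(136) as a continued fraction. With x_i = (sqrt(136) + m_i)/d_i and (m_0, d_0) = (0, 1): a_0 = floor(sqrt(136)) = 11, since 11^2 = 121 <= 136 < 144 = 12^2.
Iterate m_{i+1} = d_i*a_i - m_i, d_{i+1} = (136 - m_{i+1}^2)/d_i, a_{i+1} = floor((a_0 + m_{i+1})/d_{i+1}):
  m_1 = 1*11 - 0 = 11, d_1 = (136 - 11^2)/1 = 15/1 = 15, a_1 = floor((11 + 11)/15) = 1.
  m_2 = 15*1 - 11 = 4, d_2 = (136 - 4^2)/15 = 120/15 = 8, a_2 = floor((11 + 4)/8) = 1.
  m_3 = 8*1 - 4 = 4, d_3 = (136 - 4^2)/8 = 120/8 = 15, a_3 = floor((11 + 4)/15) = 1.
  m_4 = 15*1 - 4 = 11, d_4 = (136 - 11^2)/15 = 15/15 = 1, a_4 = floor((11 + 11)/1) = 22.
  m_5 = 1*22 - 11 = 11, d_5 = (136 - 11^2)/1 = 15/1 = 15: (m_5, d_5) = (m_1, d_1) = (11, 15), so from here the quotients repeat a_1, ..., a_4; the period length is 4.
So sqrt(136) = [11; (1, 1, 1, 22)] with period length k = 4.
k is even, so the fundamental solution of x^2 - 136y^2 = 1 is (p_{k-1}, q_{k-1}) = (p_3, q_3); compute convergents through index 3.
Convergents (p_i = a_i*p_{i-1} + p_{i-2}, q_i = a_i*q_{i-1} + q_{i-2} with p_{-2}=0, p_{-1}=1, q_{-2}=1, q_{-1}=0):
  i=0: a_0=11, p_0 = 11*1 + 0 = 11, q_0 = 11*0 + 1 = 1.
  i=1: a_1=1, p_1 = 1*11 + 1 = 12, q_1 = 1*1 + 0 = 1.
  i=2: a_2=1, p_2 = 1*12 + 11 = 23, q_2 = 1*1 + 1 = 2.
  i=3: a_3=1, p_3 = 1*23 + 12 = 35, q_3 = 1*2 + 1 = 3.
Check: 35^2 - 136*3^2 = 1225 - 1224 = 1, so (x, y) = (35, 3) solves the equation, and by the theorem it is the least positive solution.

(x, y) = (35, 3)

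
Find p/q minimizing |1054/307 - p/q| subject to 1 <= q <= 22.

55/16

Expand x = 1054/307 as a continued fraction with the Euclidean algorithm:
  1054 = 3*307 + 133, so a_0 = 3.
  307 = 2*133 + 41, so a_1 = 2.
  133 = 3*41 + 10, so a_2 = 3.
  41 = 4*10 + 1, so a_3 = 4.
  10 = 10*1 + 0, so a_4 = 10.
so x = [3; 2, 3, 4, 10].
Convergents (p_i = a_i*p_{i-1} + p_{i-2}, q_i = a_i*q_{i-1} + q_{i-2} with p_{-2}=0, p_{-1}=1, q_{-2}=1, q_{-1}=0), until the denominator exceeds 22:
  i=0: a_0=3, p_0 = 3*1 + 0 = 3, q_0 = 3*0 + 1 = 1.
  i=1: a_1=2, p_1 = 2*3 + 1 = 7, q_1 = 2*1 + 0 = 2.
  i=2: a_2=3, p_2 = 3*7 + 3 = 24, q_2 = 3*2 + 1 = 7.
  i=3: a_3=4, p_3 = 4*24 + 7 = 103, q_3 = 4*7 + 2 = 30.
q_3 = 30 > 22, so the last convergent with denominator <= 22 is p_2/q_2 = 24/7.
The closest fraction with denominator <= 22 is either p_2/q_2 or the intermediate fraction (k*p_2 + p_1)/(k*q_2 + q_1) with the largest k >= 1 whose denominator stays <= 22; these approach x as k grows, and every other convergent or intermediate fraction in range is farther away.
Largest k: floor((22 - q_1)/q_2) = floor((22 - 2)/7) = 2.
That gives (2*24 + 7)/(2*7 + 2) = 55/16.
Compare the errors: |x - 24/7| = |1054*7 - 24*307|/(307*7) = 10/2149, and |x - 55/16| = |1054*16 - 55*307|/(307*16) = 21/4912.
Cross-multiplying, 21*2149 = 45129 < 49120 = 10*4912, so 21/4912 is smaller: the intermediate fraction 55/16 is closer to x than 24/7.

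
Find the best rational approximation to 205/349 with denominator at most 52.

Expand x = 205/349 as a continued fraction with the Euclidean algorithm:
  205 = 0*349 + 205, so a_0 = 0.
  349 = 1*205 + 144, so a_1 = 1.
  205 = 1*144 + 61, so a_2 = 1.
  144 = 2*61 + 22, so a_3 = 2.
  61 = 2*22 + 17, so a_4 = 2.
  22 = 1*17 + 5, so a_5 = 1.
  17 = 3*5 + 2, so a_6 = 3.
  5 = 2*2 + 1, so a_7 = 2.
  2 = 2*1 + 0, so a_8 = 2.
so x = [0; 1, 1, 2, 2, 1, 3, 2, 2].
Convergents (p_i = a_i*p_{i-1} + p_{i-2}, q_i = a_i*q_{i-1} + q_{i-2} with p_{-2}=0, p_{-1}=1, q_{-2}=1, q_{-1}=0), until the denominator exceeds 52:
  i=0: a_0=0, p_0 = 0*1 + 0 = 0, q_0 = 0*0 + 1 = 1.
  i=1: a_1=1, p_1 = 1*0 + 1 = 1, q_1 = 1*1 + 0 = 1.
  i=2: a_2=1, p_2 = 1*1 + 0 = 1, q_2 = 1*1 + 1 = 2.
  i=3: a_3=2, p_3 = 2*1 + 1 = 3, q_3 = 2*2 + 1 = 5.
  i=4: a_4=2, p_4 = 2*3 + 1 = 7, q_4 = 2*5 + 2 = 12.
  i=5: a_5=1, p_5 = 1*7 + 3 = 10, q_5 = 1*12 + 5 = 17.
  i=6: a_6=3, p_6 = 3*10 + 7 = 37, q_6 = 3*17 + 12 = 63.
q_6 = 63 > 52, so the last convergent with denominator <= 52 is p_5/q_5 = 10/17.
The closest fraction with denominator <= 52 is either p_5/q_5 or the intermediate fraction (k*p_5 + p_4)/(k*q_5 + q_4) with the largest k >= 1 whose denominator stays <= 52; these approach x as k grows, and every other convergent or intermediate fraction in range is farther away.
Largest k: floor((52 - q_4)/q_5) = floor((52 - 12)/17) = 2.
That gives (2*10 + 7)/(2*17 + 12) = 27/46.
Compare the errors: |x - 10/17| = |205*17 - 10*349|/(349*17) = 5/5933, and |x - 27/46| = |205*46 - 27*349|/(349*46) = 7/16054.
Cross-multiplying, 7*5933 = 41531 < 80270 = 5*16054, so 7/16054 is smaller: the intermediate fraction 27/46 is closer to x than 10/17.

27/46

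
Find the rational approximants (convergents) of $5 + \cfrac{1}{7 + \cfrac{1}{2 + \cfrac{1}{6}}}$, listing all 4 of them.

5/1, 36/7, 77/15, 498/97

Using the convergent recurrence p_i = a_i*p_{i-1} + p_{i-2}, q_i = a_i*q_{i-1} + q_{i-2} with p_{-2}=0, p_{-1}=1, q_{-2}=1, q_{-1}=0:
  i=0: a_0=5, p_0 = 5*1 + 0 = 5, q_0 = 5*0 + 1 = 1.
  i=1: a_1=7, p_1 = 7*5 + 1 = 36, q_1 = 7*1 + 0 = 7.
  i=2: a_2=2, p_2 = 2*36 + 5 = 77, q_2 = 2*7 + 1 = 15.
  i=3: a_3=6, p_3 = 6*77 + 36 = 498, q_3 = 6*15 + 7 = 97.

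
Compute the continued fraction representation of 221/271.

[0; 1, 4, 2, 2, 1, 1, 1, 2]

Run the Euclidean algorithm on 221 and 271; the successive quotients are the partial quotients a_0, a_1, ... (each step inverts the fractional part left over by the previous one):
  221 = 0*271 + 221, so a_0 = 0.
  271 = 1*221 + 50, so a_1 = 1.
  221 = 4*50 + 21, so a_2 = 4.
  50 = 2*21 + 8, so a_3 = 2.
  21 = 2*8 + 5, so a_4 = 2.
  8 = 1*5 + 3, so a_5 = 1.
  5 = 1*3 + 2, so a_6 = 1.
  3 = 1*2 + 1, so a_7 = 1.
  2 = 2*1 + 0, so a_8 = 2.
The remainder reaches 0 after 9 divisions, so the expansion has 9 partial quotients, read off in order.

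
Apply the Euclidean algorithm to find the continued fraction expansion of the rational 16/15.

[1; 15]

Run the Euclidean algorithm on 16 and 15; the successive quotients are the partial quotients a_0, a_1, ... (each step inverts the fractional part left over by the previous one):
  16 = 1*15 + 1, so a_0 = 1.
  15 = 15*1 + 0, so a_1 = 15.
The remainder reaches 0 after 2 divisions, so the expansion has 2 partial quotients, read off in order.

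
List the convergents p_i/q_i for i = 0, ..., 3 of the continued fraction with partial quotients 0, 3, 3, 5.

Using the convergent recurrence p_i = a_i*p_{i-1} + p_{i-2}, q_i = a_i*q_{i-1} + q_{i-2} with p_{-2}=0, p_{-1}=1, q_{-2}=1, q_{-1}=0:
  i=0: a_0=0, p_0 = 0*1 + 0 = 0, q_0 = 0*0 + 1 = 1.
  i=1: a_1=3, p_1 = 3*0 + 1 = 1, q_1 = 3*1 + 0 = 3.
  i=2: a_2=3, p_2 = 3*1 + 0 = 3, q_2 = 3*3 + 1 = 10.
  i=3: a_3=5, p_3 = 5*3 + 1 = 16, q_3 = 5*10 + 3 = 53.

0/1, 1/3, 3/10, 16/53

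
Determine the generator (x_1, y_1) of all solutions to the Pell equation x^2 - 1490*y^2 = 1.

First expand sqrt(1490) as a continued fraction. With x_i = (sqrt(1490) + m_i)/d_i and (m_0, d_0) = (0, 1): a_0 = floor(sqrt(1490)) = 38, since 38^2 = 1444 <= 1490 < 1521 = 39^2.
Iterate m_{i+1} = d_i*a_i - m_i, d_{i+1} = (1490 - m_{i+1}^2)/d_i, a_{i+1} = floor((a_0 + m_{i+1})/d_{i+1}):
  m_1 = 1*38 - 0 = 38, d_1 = (1490 - 38^2)/1 = 46/1 = 46, a_1 = floor((38 + 38)/46) = 1.
  m_2 = 46*1 - 38 = 8, d_2 = (1490 - 8^2)/46 = 1426/46 = 31, a_2 = floor((38 + 8)/31) = 1.
  m_3 = 31*1 - 8 = 23, d_3 = (1490 - 23^2)/31 = 961/31 = 31, a_3 = floor((38 + 23)/31) = 1.
  m_4 = 31*1 - 23 = 8, d_4 = (1490 - 8^2)/31 = 1426/31 = 46, a_4 = floor((38 + 8)/46) = 1.
  m_5 = 46*1 - 8 = 38, d_5 = (1490 - 38^2)/46 = 46/46 = 1, a_5 = floor((38 + 38)/1) = 76.
  m_6 = 1*76 - 38 = 38, d_6 = (1490 - 38^2)/1 = 46/1 = 46: (m_6, d_6) = (m_1, d_1) = (38, 46), so from here the quotients repeat a_1, ..., a_5; the period length is 5.
So sqrt(1490) = [38; (1, 1, 1, 1, 76)] with period length k = 5.
k is odd, so (p_{k-1}, q_{k-1}) only solves x^2 - 1490y^2 = -1 and the fundamental solution of x^2 - 1490y^2 = 1 is (p_{2k-1}, q_{2k-1}) = (p_9, q_9); compute convergents through index 9, running through the period twice.
Convergents (p_i = a_i*p_{i-1} + p_{i-2}, q_i = a_i*q_{i-1} + q_{i-2} with p_{-2}=0, p_{-1}=1, q_{-2}=1, q_{-1}=0):
  i=0: a_0=38, p_0 = 38*1 + 0 = 38, q_0 = 38*0 + 1 = 1.
  i=1: a_1=1, p_1 = 1*38 + 1 = 39, q_1 = 1*1 + 0 = 1.
  i=2: a_2=1, p_2 = 1*39 + 38 = 77, q_2 = 1*1 + 1 = 2.
  i=3: a_3=1, p_3 = 1*77 + 39 = 116, q_3 = 1*2 + 1 = 3.
  i=4: a_4=1, p_4 = 1*116 + 77 = 193, q_4 = 1*3 + 2 = 5.
  i=5: a_5=76, p_5 = 76*193 + 116 = 14784, q_5 = 76*5 + 3 = 383.
  i=6: a_6=1, p_6 = 1*14784 + 193 = 14977, q_6 = 1*383 + 5 = 388.
  i=7: a_7=1, p_7 = 1*14977 + 14784 = 29761, q_7 = 1*388 + 383 = 771.
  i=8: a_8=1, p_8 = 1*29761 + 14977 = 44738, q_8 = 1*771 + 388 = 1159.
  i=9: a_9=1, p_9 = 1*44738 + 29761 = 74499, q_9 = 1*1159 + 771 = 1930.
Indeed p_4^2 - 1490*q_4^2 = 37249 - 37250 = -1, not +1.
Check: 74499^2 - 1490*1930^2 = 5550101001 - 5550101000 = 1, so (x, y) = (74499, 1930) solves the equation, and by the theorem it is the least positive solution.

(x, y) = (74499, 1930)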